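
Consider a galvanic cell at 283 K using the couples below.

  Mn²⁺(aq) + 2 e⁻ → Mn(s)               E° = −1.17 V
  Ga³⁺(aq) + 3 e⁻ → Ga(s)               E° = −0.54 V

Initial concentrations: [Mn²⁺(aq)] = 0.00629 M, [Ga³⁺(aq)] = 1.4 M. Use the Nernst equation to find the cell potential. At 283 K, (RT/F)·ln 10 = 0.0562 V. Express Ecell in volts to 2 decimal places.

+0.69 V

The Ga³⁺/Ga couple has the more positive E°, so it is the cathode; Mn²⁺/Mn is the anode.
E°cell = −0.54 − (−1.17) = +0.63 V, with n = 6 electrons transferred.
For the overall reaction 2 Ga³⁺(aq) + 3 Mn(s) → 2 Ga(s) + 3 Mn²⁺(aq), Q = [Mn²⁺(aq)]^3 / [Ga³⁺(aq)]^2 = 1.27×10^−7, giving log Q = −6.896.
E = E° − (0.0562/n)·log Q = +0.63 − (0.0562/6)(−6.896) = +0.69 V.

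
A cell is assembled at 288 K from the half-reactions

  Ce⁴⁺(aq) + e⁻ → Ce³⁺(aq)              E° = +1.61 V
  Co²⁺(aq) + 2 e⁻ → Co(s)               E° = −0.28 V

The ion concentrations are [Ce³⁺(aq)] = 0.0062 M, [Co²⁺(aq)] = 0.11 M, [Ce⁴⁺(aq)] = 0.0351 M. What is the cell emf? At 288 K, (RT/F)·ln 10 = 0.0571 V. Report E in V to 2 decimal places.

The Ce⁴⁺/Ce³⁺ couple has the more positive E°, so it is the cathode; Co²⁺/Co is the anode.
The standard potential is +1.61 − (−0.28) = +1.89 V and the balanced reaction transfers n = 2 electrons.
The balanced reaction is 2 Ce⁴⁺(aq) + Co(s) → 2 Ce³⁺(aq) + Co²⁺(aq), so Q = ([Ce³⁺(aq)]^2·[Co²⁺(aq)]) / [Ce⁴⁺(aq)]^2 = 0.00343 and log Q = −2.464.
By the Nernst equation, E = +1.89 − (0.0571/2)·(−2.464) = +1.96 V.

+1.96 V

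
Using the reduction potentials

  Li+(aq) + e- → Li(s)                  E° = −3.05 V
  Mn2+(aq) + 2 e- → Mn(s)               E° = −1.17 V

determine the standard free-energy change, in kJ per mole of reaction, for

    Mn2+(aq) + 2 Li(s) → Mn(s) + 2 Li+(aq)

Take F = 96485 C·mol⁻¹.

−363 kJ/mol

In the reaction as written Mn2+(aq) is reduced, so the Mn²⁺/Mn couple is the cathode and Li⁺/Li is the anode.
E°cell = −1.17 − (−3.05) = +1.88 V; balancing electrons gives n = 2.
ΔG° = −nFE°cell = −(2)(96485)(+1.88) J/mol = −363 kJ/mol.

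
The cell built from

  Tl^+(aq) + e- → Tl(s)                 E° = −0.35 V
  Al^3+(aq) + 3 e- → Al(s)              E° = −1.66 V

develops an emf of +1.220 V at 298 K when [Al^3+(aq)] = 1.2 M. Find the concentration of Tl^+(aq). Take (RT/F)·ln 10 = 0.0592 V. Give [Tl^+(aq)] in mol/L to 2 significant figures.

Tl⁺/Tl is the cathode (higher E°); E°cell = −0.35 − (−1.66) = +1.31 V with n = 3.
Rearranging E = E° − (0.0592/n)·log Q gives log Q = 3(+1.31 − (+1.220))/0.0592 = 4.561.
Balancing electrons gives 3 Tl^+(aq) + Al(s) → 3 Tl(s) + Al^3+(aq); thus Q = [Al^3+(aq)] / [Tl^+(aq)]^3.
Substituting the known concentrations and solving, log [Tl^+(aq)] = −1.494 and [Tl^+(aq)] = 0.032 M.

0.032 M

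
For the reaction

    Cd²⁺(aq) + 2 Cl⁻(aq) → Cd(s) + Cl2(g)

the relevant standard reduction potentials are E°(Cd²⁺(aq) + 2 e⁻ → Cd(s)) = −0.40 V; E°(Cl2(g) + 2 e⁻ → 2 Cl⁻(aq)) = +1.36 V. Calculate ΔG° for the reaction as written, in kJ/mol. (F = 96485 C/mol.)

In the reaction as written Cd²⁺(aq) is reduced, so the Cd²⁺/Cd couple is the cathode and Cl₂/Cl⁻ is the anode.
E°cell = −0.40 − (+1.36) = −1.76 V; balancing electrons gives n = 2.
ΔG° = −nFE°cell = −(2)(96485)(−1.76) J/mol = +340 kJ/mol.

+340 kJ/mol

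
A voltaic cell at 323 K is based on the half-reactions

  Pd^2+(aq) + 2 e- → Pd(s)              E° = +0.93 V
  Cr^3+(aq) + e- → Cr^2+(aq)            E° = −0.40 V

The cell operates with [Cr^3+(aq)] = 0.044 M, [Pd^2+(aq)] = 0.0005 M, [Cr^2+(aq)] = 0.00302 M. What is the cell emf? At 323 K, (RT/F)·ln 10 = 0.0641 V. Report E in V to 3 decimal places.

+1.150 V

The Pd²⁺/Pd couple has the more positive E°, so it is the cathode; Cr³⁺/Cr²⁺ is the anode.
The standard potential is +0.93 − (−0.40) = +1.33 V and the balanced reaction transfers n = 2 electrons.
Balancing gives Pd^2+(aq) + 2 Cr^2+(aq) → Pd(s) + 2 Cr^3+(aq); hence Q = [Cr^3+(aq)]^2 / ([Pd^2+(aq)]·[Cr^2+(aq)]^2) = 4.25×10^5 (log Q = 5.628).
E = E° − (0.0641/n)·log Q = +1.33 − (0.0641/2)(5.628) = +1.150 V.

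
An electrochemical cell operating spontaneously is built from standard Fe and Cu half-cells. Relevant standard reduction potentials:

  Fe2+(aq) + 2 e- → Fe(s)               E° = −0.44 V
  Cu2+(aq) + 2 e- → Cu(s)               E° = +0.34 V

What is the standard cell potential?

+0.78 V

The Cu²⁺/Cu couple has the higher E°, so Cu ion is reduced (cathode) and Fe is oxidized (anode).
E°cell = E°(cathode) − E°(anode) = +0.34 − (−0.44) = +0.78 V.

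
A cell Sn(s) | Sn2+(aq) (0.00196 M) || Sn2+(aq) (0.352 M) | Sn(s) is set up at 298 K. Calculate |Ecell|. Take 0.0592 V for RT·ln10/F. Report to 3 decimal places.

0.067 V

For a concentration cell E°cell = 0, since both electrodes use the same couple.
The compartment with the higher Sn2+(aq) concentration (0.352 M) acts as the cathode; ions are reduced there and produced at the dilute (0.00196 M) anode.
With n = 2, Ecell = −(0.0592/2)·log([dilute]/[conc]) = −(0.0592/2)·log(0.00196/0.352) = +0.067 V.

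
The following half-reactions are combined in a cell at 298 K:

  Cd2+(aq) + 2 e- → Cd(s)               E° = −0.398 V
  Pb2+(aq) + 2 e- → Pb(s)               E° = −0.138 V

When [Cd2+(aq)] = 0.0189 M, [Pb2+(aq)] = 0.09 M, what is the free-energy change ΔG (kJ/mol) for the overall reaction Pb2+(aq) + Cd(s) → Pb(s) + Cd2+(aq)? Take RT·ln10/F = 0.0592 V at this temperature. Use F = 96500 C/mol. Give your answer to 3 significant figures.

−54.1 kJ/mol

The standard cell potential is −0.138 − (−0.398) = +0.260 V, with n = 2 electrons in the balanced equation.
Here Q = [Cd2+(aq)] / [Pb2+(aq)] = 0.21 (log Q = −0.678), giving E = +0.260 − (0.0592/2)·(−0.678) = +0.2801 V.
Then ΔG = −nFE = −2 × 96500 × +0.2801 J/mol = −54.1 kJ/mol.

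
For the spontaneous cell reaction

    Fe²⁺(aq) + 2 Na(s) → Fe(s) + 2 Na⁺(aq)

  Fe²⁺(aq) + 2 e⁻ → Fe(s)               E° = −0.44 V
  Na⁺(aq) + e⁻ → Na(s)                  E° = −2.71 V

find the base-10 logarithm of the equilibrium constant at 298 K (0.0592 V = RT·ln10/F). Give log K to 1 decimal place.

The Fe²⁺/Fe couple is reduced (cathode); E°cell = −0.44 − (−2.71) = +2.27 V with n = 2.
At equilibrium E = 0, so log K = nE°cell / 0.0592 = (2)(+2.27) / 0.0592 = 76.7.

log K = 76.7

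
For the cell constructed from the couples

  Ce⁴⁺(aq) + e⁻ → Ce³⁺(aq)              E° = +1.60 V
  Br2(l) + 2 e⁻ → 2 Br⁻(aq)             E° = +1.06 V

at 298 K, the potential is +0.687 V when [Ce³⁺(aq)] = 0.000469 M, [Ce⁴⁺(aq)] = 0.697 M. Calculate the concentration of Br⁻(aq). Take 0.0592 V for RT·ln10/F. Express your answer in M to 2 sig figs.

The Ce⁴⁺/Ce³⁺ couple has the larger reduction potential, so it is the cathode: E°cell = +1.60 − (+1.06) = +0.54 V and n = 2.
Since E = E° − (0.0592/n)·log Q, log Q = n(E° − E)/0.0592 = −4.966.
The balanced reaction is 2 Ce⁴⁺(aq) + 2 Br⁻(aq) → 2 Ce³⁺(aq) + Br2(l), so Q = [Ce³⁺(aq)]^2 / ([Ce⁴⁺(aq)]^2·[Br⁻(aq)]^2).
Substituting the known concentrations and solving, log [Br⁻(aq)] = −0.689 and [Br⁻(aq)] = 0.20 M.

0.20 M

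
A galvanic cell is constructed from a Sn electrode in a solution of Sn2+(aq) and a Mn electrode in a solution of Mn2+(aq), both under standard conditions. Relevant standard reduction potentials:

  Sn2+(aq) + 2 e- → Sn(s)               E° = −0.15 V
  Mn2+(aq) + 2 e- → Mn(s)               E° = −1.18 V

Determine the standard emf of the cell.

+1.03 V

The Sn²⁺/Sn couple has the higher E°, so Sn ion is reduced (cathode) and Mn is oxidized (anode).
E°cell = E°(cathode) − E°(anode) = −0.15 − (−1.18) = +1.03 V.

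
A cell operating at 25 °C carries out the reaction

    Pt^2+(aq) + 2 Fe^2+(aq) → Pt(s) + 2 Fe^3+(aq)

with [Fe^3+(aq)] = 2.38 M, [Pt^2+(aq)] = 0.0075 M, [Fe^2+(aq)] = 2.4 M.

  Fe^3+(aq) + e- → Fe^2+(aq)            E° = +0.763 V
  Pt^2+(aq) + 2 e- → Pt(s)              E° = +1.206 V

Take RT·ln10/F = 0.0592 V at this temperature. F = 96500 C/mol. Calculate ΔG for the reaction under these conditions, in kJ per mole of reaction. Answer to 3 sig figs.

−73.4 kJ/mol

E°cell = +1.206 − (+0.763) = +0.443 V; the balanced reaction transfers n = 2 electrons.
The reaction quotient is [Fe^3+(aq)]^2 / ([Pt^2+(aq)]·[Fe^2+(aq)]^2) = 131; by Nernst, E = +0.443 − (0.0592/2)(2.118) = +0.3803 V.
ΔG = −nFE = −(2)(96500)(+0.3803) J/mol = −73.4 kJ/mol.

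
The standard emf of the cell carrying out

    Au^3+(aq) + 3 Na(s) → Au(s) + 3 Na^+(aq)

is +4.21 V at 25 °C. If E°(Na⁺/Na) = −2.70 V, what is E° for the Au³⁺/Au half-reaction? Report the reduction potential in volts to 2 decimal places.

In the reaction as written the Au³⁺/Au couple is reduced (cathode) and Na⁺/Na is oxidized (anode), so E°cell = E°(Au³⁺/Au) − E°(Na⁺/Na).
E°(Au³⁺/Au) = E°cell + E°(anode) = +4.21 + (−2.70) = +1.51 V.

+1.51 V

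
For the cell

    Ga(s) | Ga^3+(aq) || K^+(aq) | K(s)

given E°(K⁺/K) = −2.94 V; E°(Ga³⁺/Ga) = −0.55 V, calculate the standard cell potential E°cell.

By convention the left-hand electrode in cell notation is the anode (oxidation) and the right-hand electrode is the cathode (reduction).
E°cell = E°(right) − E°(left) = −2.94 − (−0.55) = −2.39 V.
The negative sign shows that, as written, the cell would require an external voltage to drive the reaction.

−2.39 V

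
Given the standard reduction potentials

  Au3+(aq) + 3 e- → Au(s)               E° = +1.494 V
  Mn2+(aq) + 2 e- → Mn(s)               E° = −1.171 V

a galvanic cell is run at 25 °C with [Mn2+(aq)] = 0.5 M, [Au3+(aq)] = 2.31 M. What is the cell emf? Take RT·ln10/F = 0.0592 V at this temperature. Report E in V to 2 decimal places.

The Au³⁺/Au couple has the more positive E°, so it is the cathode; Mn²⁺/Mn is the anode.
The standard potential is +1.494 − (−1.171) = +2.665 V and the balanced reaction transfers n = 6 electrons.
Balancing gives 2 Au3+(aq) + 3 Mn(s) → 2 Au(s) + 3 Mn2+(aq); hence Q = [Mn2+(aq)]^3 / [Au3+(aq)]^2 = 0.0234 (log Q = −1.630).
Applying E = E° − (RT ln10/nF)·log Q gives +2.665 − (0.0592/6)(−1.630) = +2.68 V.

+2.68 V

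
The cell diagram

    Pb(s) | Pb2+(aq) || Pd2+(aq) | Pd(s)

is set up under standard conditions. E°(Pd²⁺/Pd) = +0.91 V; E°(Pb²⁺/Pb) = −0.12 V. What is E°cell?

+1.03 V

By convention the left-hand electrode in cell notation is the anode (oxidation) and the right-hand electrode is the cathode (reduction).
E°cell = E°(right) − E°(left) = +0.91 − (−0.12) = +1.03 V.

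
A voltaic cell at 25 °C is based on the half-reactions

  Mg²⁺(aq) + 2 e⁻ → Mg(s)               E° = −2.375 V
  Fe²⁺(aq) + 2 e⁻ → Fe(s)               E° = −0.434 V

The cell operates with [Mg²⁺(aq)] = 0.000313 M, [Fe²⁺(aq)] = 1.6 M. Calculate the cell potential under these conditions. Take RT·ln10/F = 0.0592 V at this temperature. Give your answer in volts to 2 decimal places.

Since E°(Fe²⁺/Fe) > E°(Mg²⁺/Mg), Fe²⁺/Fe serves as the cathode.
E°cell = E°cat − E°an = −0.434 − (−2.375) = +1.941 V; n = 2.
The balanced reaction is Fe²⁺(aq) + Mg(s) → Fe(s) + Mg²⁺(aq), so Q = [Mg²⁺(aq)] / [Fe²⁺(aq)] = 0.000196 and log Q = −3.709.
E = E° − (0.0592/n)·log Q = +1.941 − (0.0592/2)(−3.709) = +2.05 V.

+2.05 V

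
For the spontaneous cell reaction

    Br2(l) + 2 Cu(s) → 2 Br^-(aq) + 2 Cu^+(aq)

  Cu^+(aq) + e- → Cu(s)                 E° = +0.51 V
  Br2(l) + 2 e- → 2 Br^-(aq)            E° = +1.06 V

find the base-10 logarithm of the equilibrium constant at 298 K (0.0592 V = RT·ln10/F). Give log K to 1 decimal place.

log K = 18.6

The Br₂/Br⁻ couple is reduced (cathode); E°cell = +1.06 − (+0.51) = +0.55 V with n = 2.
At equilibrium E = 0, so log K = nE°cell / 0.0592 = (2)(+0.55) / 0.0592 = 18.6.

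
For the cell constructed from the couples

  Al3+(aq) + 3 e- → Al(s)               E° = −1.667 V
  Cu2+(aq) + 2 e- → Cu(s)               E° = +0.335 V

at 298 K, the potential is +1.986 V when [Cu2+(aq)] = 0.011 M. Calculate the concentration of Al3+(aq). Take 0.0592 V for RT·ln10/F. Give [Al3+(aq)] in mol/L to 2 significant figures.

With Cu²⁺/Cu at the cathode and Al³⁺/Al at the anode, E°cell = +0.335 − (−1.667) = +2.002 V (n = 6).
From the Nernst equation, log Q = n(E° − E)/0.0592 = 6·(+2.002 − (+1.986))/0.0592 = 1.622.
Balancing electrons gives 3 Cu2+(aq) + 2 Al(s) → 3 Cu(s) + 2 Al3+(aq); thus Q = [Al3+(aq)]^2 / [Cu2+(aq)]^3.
Substituting the known concentrations and solving, log [Al3+(aq)] = −2.127 and [Al3+(aq)] = 0.0075 M.

0.0075 M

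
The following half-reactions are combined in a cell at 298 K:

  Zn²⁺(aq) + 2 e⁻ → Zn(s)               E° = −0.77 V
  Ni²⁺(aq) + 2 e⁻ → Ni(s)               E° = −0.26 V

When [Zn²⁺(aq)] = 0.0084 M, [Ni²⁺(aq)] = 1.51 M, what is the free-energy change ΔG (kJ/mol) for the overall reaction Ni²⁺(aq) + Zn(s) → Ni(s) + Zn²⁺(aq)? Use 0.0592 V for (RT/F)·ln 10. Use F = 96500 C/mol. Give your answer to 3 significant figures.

−111 kJ/mol

With Ni²⁺/Ni reduced at the cathode, E°cell = −0.26 − (−0.77) = +0.51 V and n = 2.
The reaction quotient is [Zn²⁺(aq)] / [Ni²⁺(aq)] = 0.00556; by Nernst, E = +0.51 − (0.0592/2)(−2.255) = +0.5767 V.
ΔG = −nFE = −(2)(96500)(+0.5767) J/mol = −111 kJ/mol.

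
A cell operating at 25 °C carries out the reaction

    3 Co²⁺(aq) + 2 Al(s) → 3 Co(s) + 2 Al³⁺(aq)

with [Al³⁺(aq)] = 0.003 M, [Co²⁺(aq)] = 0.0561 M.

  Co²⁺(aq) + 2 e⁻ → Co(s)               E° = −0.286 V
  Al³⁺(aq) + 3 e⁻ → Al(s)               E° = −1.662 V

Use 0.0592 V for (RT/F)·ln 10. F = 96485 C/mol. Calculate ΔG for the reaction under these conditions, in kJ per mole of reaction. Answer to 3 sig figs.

−804 kJ/mol

The standard cell potential is −0.286 − (−1.662) = +1.376 V, with n = 6 electrons in the balanced equation.
The reaction quotient is [Al³⁺(aq)]^2 / [Co²⁺(aq)]^3 = 0.051; by Nernst, E = +1.376 − (0.0592/6)(−1.293) = +1.3888 V.
Finally ΔG = −nFE = −(6)(96485 C/mol)(+1.3888 V) = −804 kJ/mol.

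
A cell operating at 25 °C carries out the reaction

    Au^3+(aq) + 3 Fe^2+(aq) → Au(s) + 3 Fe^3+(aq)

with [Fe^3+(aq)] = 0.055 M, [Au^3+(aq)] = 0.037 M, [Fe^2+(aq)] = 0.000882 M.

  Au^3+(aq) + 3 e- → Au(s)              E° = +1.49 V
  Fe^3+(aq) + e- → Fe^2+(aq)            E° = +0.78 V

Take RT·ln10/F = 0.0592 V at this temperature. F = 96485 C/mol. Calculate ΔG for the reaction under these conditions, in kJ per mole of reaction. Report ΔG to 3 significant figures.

E°cell = +1.49 − (+0.78) = +0.71 V; the balanced reaction transfers n = 3 electrons.
Here Q = [Fe^3+(aq)]^3 / ([Au^3+(aq)]·[Fe^2+(aq)]^3) = 6.55×10^6 (log Q = 6.816), giving E = +0.71 − (0.0592/3)·(6.816) = +0.5755 V.
ΔG = −nFE = −(3)(96485)(+0.5755) J/mol = −167 kJ/mol.

−167 kJ/mol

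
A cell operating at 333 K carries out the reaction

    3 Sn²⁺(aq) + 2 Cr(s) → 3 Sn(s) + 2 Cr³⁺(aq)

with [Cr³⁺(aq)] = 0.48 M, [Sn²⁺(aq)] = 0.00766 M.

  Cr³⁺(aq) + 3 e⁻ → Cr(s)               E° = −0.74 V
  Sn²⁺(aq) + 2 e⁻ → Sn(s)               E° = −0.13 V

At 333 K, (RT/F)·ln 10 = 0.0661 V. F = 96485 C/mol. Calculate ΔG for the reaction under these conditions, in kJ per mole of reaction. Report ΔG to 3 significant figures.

−317 kJ/mol

With Sn²⁺/Sn reduced at the cathode, E°cell = −0.13 − (−0.74) = +0.61 V and n = 6.
Q = [Cr³⁺(aq)]^2 / [Sn²⁺(aq)]^3 = 5.13×10^5, so log Q = 5.710 and E = +0.61 − (0.0661/6)(5.710) = +0.5471 V.
Finally ΔG = −nFE = −(6)(96485 C/mol)(+0.5471 V) = −317 kJ/mol.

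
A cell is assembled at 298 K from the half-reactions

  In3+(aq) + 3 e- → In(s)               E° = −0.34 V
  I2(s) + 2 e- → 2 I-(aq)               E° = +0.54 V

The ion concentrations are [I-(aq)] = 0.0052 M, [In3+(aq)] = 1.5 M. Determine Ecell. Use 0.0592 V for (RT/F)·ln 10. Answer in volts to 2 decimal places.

Since E°(I₂/I⁻) > E°(In³⁺/In), I₂/I⁻ serves as the cathode.
E°cell = E°cat − E°an = +0.54 − (−0.34) = +0.88 V; n = 6.
Balancing gives 3 I2(s) + 2 In(s) → 6 I-(aq) + 2 In3+(aq); hence Q = [I-(aq)]^6·[In3+(aq)]^2 = 4.45×10^−14 (log Q = −13.352).
E = E° − (0.0592/n)·log Q = +0.88 − (0.0592/6)(−13.352) = +1.01 V.

+1.01 V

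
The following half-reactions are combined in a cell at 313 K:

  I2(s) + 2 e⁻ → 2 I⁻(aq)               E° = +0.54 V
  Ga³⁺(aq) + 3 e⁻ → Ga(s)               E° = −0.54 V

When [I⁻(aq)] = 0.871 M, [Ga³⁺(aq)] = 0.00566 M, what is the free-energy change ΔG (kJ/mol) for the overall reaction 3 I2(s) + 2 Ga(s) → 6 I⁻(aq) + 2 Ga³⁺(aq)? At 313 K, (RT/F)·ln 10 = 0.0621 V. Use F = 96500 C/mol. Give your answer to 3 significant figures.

−654 kJ/mol

With I₂/I⁻ reduced at the cathode, E°cell = +0.54 − (−0.54) = +1.08 V and n = 6.
The reaction quotient is [I⁻(aq)]^6·[Ga³⁺(aq)]^2 = 1.4×10^−5; by Nernst, E = +1.08 − (0.0621/6)(−4.854) = +1.1302 V.
ΔG = −nFE = −(6)(96500)(+1.1302) J/mol = −654 kJ/mol.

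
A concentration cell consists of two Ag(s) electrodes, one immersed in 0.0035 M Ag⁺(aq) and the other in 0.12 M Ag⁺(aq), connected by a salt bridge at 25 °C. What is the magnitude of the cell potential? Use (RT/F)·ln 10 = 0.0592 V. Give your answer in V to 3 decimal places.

For a concentration cell E°cell = 0, since both electrodes use the same couple.
The compartment with the higher Ag⁺(aq) concentration (0.12 M) acts as the cathode; ions are reduced there and produced at the dilute (0.0035 M) anode.
With n = 1, Ecell = −(0.0592/1)·log([dilute]/[conc]) = −(0.0592/1)·log(0.0035/0.12) = +0.091 V.

0.091 V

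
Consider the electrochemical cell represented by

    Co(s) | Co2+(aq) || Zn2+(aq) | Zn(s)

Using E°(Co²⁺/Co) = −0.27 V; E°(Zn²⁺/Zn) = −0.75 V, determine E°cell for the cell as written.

By convention the left-hand electrode in cell notation is the anode (oxidation) and the right-hand electrode is the cathode (reduction).
E°cell = E°(right) − E°(left) = −0.75 − (−0.27) = −0.48 V.
The negative sign shows that, as written, the cell would require an external voltage to drive the reaction.

−0.48 V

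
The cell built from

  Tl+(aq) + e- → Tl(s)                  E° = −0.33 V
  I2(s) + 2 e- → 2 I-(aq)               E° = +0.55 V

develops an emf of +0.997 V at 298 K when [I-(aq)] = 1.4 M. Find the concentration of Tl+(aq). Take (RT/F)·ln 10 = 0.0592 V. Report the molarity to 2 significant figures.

I₂/I⁻ is the cathode (higher E°); E°cell = +0.55 − (−0.33) = +0.88 V with n = 2.
Rearranging E = E° − (0.0592/n)·log Q gives log Q = 2(+0.88 − (+0.997))/0.0592 = −3.953.
For I2(s) + 2 Tl(s) → 2 I-(aq) + 2 Tl+(aq), the reaction quotient is Q = [I-(aq)]^2·[Tl+(aq)]^2.
Isolating [Tl+(aq)] in Q = 10^{−3.953} yields log [Tl+(aq)] = −2.123, i.e. 0.0075 M.

0.0075 M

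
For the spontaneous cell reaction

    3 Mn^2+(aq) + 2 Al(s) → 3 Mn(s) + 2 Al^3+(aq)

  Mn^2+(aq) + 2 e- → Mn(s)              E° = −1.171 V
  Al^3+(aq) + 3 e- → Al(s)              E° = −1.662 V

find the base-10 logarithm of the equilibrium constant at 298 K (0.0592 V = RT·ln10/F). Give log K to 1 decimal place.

The Mn²⁺/Mn couple is reduced (cathode); E°cell = −1.171 − (−1.662) = +0.491 V with n = 6.
At equilibrium E = 0, so log K = nE°cell / 0.0592 = (6)(+0.491) / 0.0592 = 49.8.

log K = 49.8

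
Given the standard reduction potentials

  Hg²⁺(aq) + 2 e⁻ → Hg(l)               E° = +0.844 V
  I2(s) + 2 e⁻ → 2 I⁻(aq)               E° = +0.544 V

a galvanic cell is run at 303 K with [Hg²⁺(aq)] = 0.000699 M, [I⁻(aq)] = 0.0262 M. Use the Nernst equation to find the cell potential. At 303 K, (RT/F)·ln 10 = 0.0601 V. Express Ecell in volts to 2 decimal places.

Hg²⁺/Hg is reduced (cathode, E° = +0.844 V) and I₂/I⁻ is oxidized (anode).
The standard potential is +0.844 − (+0.544) = +0.300 V and the balanced reaction transfers n = 2 electrons.
The balanced reaction is Hg²⁺(aq) + 2 I⁻(aq) → Hg(l) + I2(s), so Q = 1 / ([Hg²⁺(aq)]·[I⁻(aq)]^2) = 2.08×10^6 and log Q = 6.319.
Applying E = E° − (RT ln10/nF)·log Q gives +0.300 − (0.0601/2)(6.319) = +0.11 V.

+0.11 V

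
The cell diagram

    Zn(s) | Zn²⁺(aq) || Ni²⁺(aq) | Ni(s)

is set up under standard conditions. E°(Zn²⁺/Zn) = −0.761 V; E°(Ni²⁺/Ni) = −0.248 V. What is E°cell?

+0.513 V

By convention the left-hand electrode in cell notation is the anode (oxidation) and the right-hand electrode is the cathode (reduction).
E°cell = E°(right) − E°(left) = −0.248 − (−0.761) = +0.513 V.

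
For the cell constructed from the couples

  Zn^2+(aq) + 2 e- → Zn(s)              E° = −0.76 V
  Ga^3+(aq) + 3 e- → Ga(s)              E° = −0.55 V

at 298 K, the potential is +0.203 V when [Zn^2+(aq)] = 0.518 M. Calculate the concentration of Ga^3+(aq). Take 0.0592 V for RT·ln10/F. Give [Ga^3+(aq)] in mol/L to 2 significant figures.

0.16 M

With Ga³⁺/Ga at the cathode and Zn²⁺/Zn at the anode, E°cell = −0.55 − (−0.76) = +0.21 V (n = 6).
Rearranging E = E° − (0.0592/n)·log Q gives log Q = 6(+0.21 − (+0.203))/0.0592 = 0.709.
For 2 Ga^3+(aq) + 3 Zn(s) → 2 Ga(s) + 3 Zn^2+(aq), the reaction quotient is Q = [Zn^2+(aq)]^3 / [Ga^3+(aq)]^2.
Solving for the unknown gives log [Ga^3+(aq)] = −0.783, so [Ga^3+(aq)] ≈ 0.16 M.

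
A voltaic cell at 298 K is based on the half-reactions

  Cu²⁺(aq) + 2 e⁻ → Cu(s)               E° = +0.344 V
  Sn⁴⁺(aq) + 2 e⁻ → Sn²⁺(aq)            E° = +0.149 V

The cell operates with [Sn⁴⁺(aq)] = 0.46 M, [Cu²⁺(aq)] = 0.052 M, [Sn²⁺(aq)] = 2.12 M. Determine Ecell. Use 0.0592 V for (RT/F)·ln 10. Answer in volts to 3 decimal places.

+0.177 V

Cu²⁺/Cu is reduced (cathode, E° = +0.344 V) and Sn⁴⁺/Sn²⁺ is oxidized (anode).
The standard potential is +0.344 − (+0.149) = +0.195 V and the balanced reaction transfers n = 2 electrons.
Balancing gives Cu²⁺(aq) + Sn²⁺(aq) → Cu(s) + Sn⁴⁺(aq); hence Q = [Sn⁴⁺(aq)] / ([Cu²⁺(aq)]·[Sn²⁺(aq)]) = 4.17 (log Q = 0.620).
E = E° − (0.0592/n)·log Q = +0.195 − (0.0592/2)(0.620) = +0.177 V.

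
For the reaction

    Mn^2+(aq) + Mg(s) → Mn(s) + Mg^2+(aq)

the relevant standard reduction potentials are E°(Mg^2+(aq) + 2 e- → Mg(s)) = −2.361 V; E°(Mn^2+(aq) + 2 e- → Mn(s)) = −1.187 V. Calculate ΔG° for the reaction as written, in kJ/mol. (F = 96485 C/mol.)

−227 kJ/mol

In the reaction as written Mn^2+(aq) is reduced, so the Mn²⁺/Mn couple is the cathode and Mg²⁺/Mg is the anode.
E°cell = −1.187 − (−2.361) = +1.174 V; balancing electrons gives n = 2.
ΔG° = −nFE°cell = −(2)(96485)(+1.174) J/mol = −227 kJ/mol.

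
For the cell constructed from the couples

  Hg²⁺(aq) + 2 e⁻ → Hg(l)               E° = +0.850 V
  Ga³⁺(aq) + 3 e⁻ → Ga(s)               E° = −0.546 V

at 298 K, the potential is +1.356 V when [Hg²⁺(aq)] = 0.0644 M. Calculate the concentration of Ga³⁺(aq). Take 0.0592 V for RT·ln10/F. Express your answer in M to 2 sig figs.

1.7 M

Hg²⁺/Hg is the cathode (higher E°); E°cell = +0.850 − (−0.546) = +1.396 V with n = 6.
From the Nernst equation, log Q = n(E° − E)/0.0592 = 6·(+1.396 − (+1.356))/0.0592 = 4.054.
Balancing electrons gives 3 Hg²⁺(aq) + 2 Ga(s) → 3 Hg(l) + 2 Ga³⁺(aq); thus Q = [Ga³⁺(aq)]^2 / [Hg²⁺(aq)]^3.
Solving for the unknown gives log [Ga³⁺(aq)] = 0.240, so [Ga³⁺(aq)] ≈ 1.7 M.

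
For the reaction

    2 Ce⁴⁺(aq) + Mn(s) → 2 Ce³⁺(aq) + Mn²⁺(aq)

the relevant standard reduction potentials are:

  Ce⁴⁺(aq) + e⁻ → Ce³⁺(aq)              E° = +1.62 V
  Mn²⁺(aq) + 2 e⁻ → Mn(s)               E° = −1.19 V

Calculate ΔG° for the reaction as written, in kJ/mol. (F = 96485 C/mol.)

−542 kJ/mol

In the reaction as written Ce⁴⁺(aq) is reduced, so the Ce⁴⁺/Ce³⁺ couple is the cathode and Mn²⁺/Mn is the anode.
E°cell = +1.62 − (−1.19) = +2.81 V; balancing electrons gives n = 2.
ΔG° = −nFE°cell = −(2)(96485)(+2.81) J/mol = −542 kJ/mol.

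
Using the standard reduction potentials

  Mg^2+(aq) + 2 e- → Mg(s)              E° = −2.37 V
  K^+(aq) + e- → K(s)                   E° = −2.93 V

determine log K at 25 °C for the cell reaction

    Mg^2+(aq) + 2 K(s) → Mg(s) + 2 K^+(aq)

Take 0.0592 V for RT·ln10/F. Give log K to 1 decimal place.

The Mg²⁺/Mg couple is reduced (cathode); E°cell = −2.37 − (−2.93) = +0.56 V with n = 2.
At equilibrium E = 0, so log K = nE°cell / 0.0592 = (2)(+0.56) / 0.0592 = 18.9.

log K = 18.9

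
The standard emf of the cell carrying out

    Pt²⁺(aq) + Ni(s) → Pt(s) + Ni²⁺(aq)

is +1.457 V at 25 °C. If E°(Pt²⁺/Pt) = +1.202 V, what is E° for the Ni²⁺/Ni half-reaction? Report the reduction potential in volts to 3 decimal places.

In the reaction as written the Pt²⁺/Pt couple is reduced (cathode) and Ni²⁺/Ni is oxidized (anode), so E°cell = E°(Pt²⁺/Pt) − E°(Ni²⁺/Ni).
E°(Ni²⁺/Ni) = E°(cathode) − E°cell = +1.202 − (+1.457) = −0.255 V.

−0.255 V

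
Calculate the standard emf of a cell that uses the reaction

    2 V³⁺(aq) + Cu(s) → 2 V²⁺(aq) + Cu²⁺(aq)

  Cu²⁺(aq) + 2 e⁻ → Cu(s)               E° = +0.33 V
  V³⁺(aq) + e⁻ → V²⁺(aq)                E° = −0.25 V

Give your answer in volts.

In the reaction as written, V³⁺(aq) is reduced (cathode) and Cu²⁺(aq) is produced by oxidation at the anode.
E°cell = E°(cathode) − E°(anode) = −0.25 − (+0.33) = −0.58 V.
The negative E°cell means the reaction is non-spontaneous in the direction written.

−0.58 V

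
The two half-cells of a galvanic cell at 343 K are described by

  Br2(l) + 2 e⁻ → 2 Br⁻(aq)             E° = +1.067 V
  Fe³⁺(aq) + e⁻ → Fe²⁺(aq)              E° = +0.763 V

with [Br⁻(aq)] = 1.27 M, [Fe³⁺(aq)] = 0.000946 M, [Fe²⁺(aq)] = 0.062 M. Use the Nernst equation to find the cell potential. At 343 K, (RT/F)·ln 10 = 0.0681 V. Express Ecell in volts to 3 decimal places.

+0.421 V

Since E°(Br₂/Br⁻) > E°(Fe³⁺/Fe²⁺), Br₂/Br⁻ serves as the cathode.
E°cell = +1.067 − (+0.763) = +0.304 V, with n = 2 electrons transferred.
For the overall reaction Br2(l) + 2 Fe²⁺(aq) → 2 Br⁻(aq) + 2 Fe³⁺(aq), Q = ([Br⁻(aq)]^2·[Fe³⁺(aq)]^2) / [Fe²⁺(aq)]^2 = 0.000375, giving log Q = −3.425.
By the Nernst equation, E = +0.304 − (0.0681/2)·(−3.425) = +0.421 V.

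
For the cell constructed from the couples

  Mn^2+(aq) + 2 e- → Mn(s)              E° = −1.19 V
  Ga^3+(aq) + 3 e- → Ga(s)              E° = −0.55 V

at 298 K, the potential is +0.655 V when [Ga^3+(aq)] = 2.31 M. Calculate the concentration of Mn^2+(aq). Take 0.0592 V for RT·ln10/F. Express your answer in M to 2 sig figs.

Ga³⁺/Ga is the cathode (higher E°); E°cell = −0.55 − (−1.19) = +0.64 V with n = 6.
From the Nernst equation, log Q = n(E° − E)/0.0592 = 6·(+0.64 − (+0.655))/0.0592 = −1.520.
For 2 Ga^3+(aq) + 3 Mn(s) → 2 Ga(s) + 3 Mn^2+(aq), the reaction quotient is Q = [Mn^2+(aq)]^3 / [Ga^3+(aq)]^2.
Substituting the known concentrations and solving, log [Mn^2+(aq)] = −0.264 and [Mn^2+(aq)] = 0.54 M.

0.54 M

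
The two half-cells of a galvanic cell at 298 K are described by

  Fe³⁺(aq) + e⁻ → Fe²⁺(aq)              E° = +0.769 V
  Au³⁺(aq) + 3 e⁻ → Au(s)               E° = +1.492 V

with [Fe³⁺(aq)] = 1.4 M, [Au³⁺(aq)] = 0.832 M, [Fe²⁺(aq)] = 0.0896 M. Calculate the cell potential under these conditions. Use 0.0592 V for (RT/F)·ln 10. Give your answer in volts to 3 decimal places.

Since E°(Au³⁺/Au) > E°(Fe³⁺/Fe²⁺), Au³⁺/Au serves as the cathode.
The standard potential is +1.492 − (+0.769) = +0.723 V and the balanced reaction transfers n = 3 electrons.
For the overall reaction Au³⁺(aq) + 3 Fe²⁺(aq) → Au(s) + 3 Fe³⁺(aq), Q = [Fe³⁺(aq)]^3 / ([Au³⁺(aq)]·[Fe²⁺(aq)]^3) = 4.58×10^3, giving log Q = 3.661.
By the Nernst equation, E = +0.723 − (0.0592/3)·(3.661) = +0.651 V.

+0.651 V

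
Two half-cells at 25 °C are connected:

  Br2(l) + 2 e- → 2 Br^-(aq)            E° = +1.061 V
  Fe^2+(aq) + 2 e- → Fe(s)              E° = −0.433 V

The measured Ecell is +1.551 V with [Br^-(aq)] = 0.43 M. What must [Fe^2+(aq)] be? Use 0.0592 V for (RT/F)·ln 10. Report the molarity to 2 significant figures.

The Br₂/Br⁻ couple has the larger reduction potential, so it is the cathode: E°cell = +1.061 − (−0.433) = +1.494 V and n = 2.
Rearranging E = E° − (0.0592/n)·log Q gives log Q = 2(+1.494 − (+1.551))/0.0592 = −1.926.
Balancing electrons gives Br2(l) + Fe(s) → 2 Br^-(aq) + Fe^2+(aq); thus Q = [Br^-(aq)]^2·[Fe^2+(aq)].
Substituting the known concentrations and solving, log [Fe^2+(aq)] = −1.193 and [Fe^2+(aq)] = 0.064 M.

0.064 M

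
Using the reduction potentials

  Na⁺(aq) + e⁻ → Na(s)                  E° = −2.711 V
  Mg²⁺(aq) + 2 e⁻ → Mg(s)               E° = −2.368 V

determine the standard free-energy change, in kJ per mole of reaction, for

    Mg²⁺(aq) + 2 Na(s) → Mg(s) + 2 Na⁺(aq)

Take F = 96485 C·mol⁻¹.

In the reaction as written Mg²⁺(aq) is reduced, so the Mg²⁺/Mg couple is the cathode and Na⁺/Na is the anode.
E°cell = −2.368 − (−2.711) = +0.343 V; balancing electrons gives n = 2.
ΔG° = −nFE°cell = −(2)(96485)(+0.343) J/mol = −66.2 kJ/mol.

−66.2 kJ/mol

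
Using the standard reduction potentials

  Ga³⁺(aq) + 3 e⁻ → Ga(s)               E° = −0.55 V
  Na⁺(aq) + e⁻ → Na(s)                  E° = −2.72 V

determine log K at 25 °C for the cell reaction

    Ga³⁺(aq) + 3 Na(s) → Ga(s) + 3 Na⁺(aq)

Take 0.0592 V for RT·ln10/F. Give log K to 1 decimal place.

The Ga³⁺/Ga couple is reduced (cathode); E°cell = −0.55 − (−2.72) = +2.17 V with n = 3.
At equilibrium E = 0, so log K = nE°cell / 0.0592 = (3)(+2.17) / 0.0592 = 110.0.

log K = 110.0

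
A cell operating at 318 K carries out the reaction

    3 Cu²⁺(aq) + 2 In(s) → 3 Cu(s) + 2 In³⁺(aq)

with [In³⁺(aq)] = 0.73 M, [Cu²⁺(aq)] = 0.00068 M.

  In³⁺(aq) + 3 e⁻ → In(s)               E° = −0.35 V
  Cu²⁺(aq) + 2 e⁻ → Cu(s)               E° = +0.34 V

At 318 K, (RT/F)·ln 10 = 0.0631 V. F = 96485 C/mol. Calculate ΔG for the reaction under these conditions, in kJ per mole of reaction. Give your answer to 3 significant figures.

−343 kJ/mol

E°cell = +0.34 − (−0.35) = +0.69 V; the balanced reaction transfers n = 6 electrons.
The reaction quotient is [In³⁺(aq)]^2 / [Cu²⁺(aq)]^3 = 1.69×10^9; by Nernst, E = +0.69 − (0.0631/6)(9.229) = +0.5929 V.
ΔG = −nFE = −(6)(96485)(+0.5929) J/mol = −343 kJ/mol.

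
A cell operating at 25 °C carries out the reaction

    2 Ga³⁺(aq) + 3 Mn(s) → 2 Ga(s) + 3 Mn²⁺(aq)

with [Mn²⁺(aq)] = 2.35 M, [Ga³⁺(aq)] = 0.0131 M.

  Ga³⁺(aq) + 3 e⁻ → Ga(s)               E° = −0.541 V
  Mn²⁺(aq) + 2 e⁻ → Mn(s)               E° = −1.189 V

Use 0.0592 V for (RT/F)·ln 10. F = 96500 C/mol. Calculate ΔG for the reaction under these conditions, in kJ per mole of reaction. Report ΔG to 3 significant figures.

−347 kJ/mol

E°cell = −0.541 − (−1.189) = +0.648 V; the balanced reaction transfers n = 6 electrons.
Q = [Mn²⁺(aq)]^3 / [Ga³⁺(aq)]^2 = 7.56×10^4, so log Q = 4.879 and E = +0.648 − (0.0592/6)(4.879) = +0.5999 V.
Then ΔG = −nFE = −6 × 96500 × +0.5999 J/mol = −347 kJ/mol.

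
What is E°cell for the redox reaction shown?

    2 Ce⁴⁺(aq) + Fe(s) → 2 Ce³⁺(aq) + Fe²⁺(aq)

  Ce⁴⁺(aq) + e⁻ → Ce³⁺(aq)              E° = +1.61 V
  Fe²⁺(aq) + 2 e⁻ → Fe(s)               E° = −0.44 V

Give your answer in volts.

Ce⁴⁺(aq) gains electrons, so the Ce⁴⁺/Ce³⁺ couple is the cathode; the Fe²⁺/Fe couple is the anode.
E°cell = E°(cathode) − E°(anode) = +1.61 − (−0.44) = +2.05 V.
The positive value indicates the reaction is spontaneous as written.

+2.05 V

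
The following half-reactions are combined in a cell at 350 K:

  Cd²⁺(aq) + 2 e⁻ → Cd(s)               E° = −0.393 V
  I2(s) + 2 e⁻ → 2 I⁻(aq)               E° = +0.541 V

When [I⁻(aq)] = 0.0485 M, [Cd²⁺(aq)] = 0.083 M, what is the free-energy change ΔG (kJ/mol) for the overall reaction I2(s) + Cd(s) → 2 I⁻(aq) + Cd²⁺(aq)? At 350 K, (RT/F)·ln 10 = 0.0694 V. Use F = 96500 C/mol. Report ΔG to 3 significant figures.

−205 kJ/mol

The standard cell potential is +0.541 − (−0.393) = +0.934 V, with n = 2 electrons in the balanced equation.
Q = [I⁻(aq)]^2·[Cd²⁺(aq)] = 0.000195, so log Q = −3.709 and E = +0.934 − (0.0694/2)(−3.709) = +1.0627 V.
ΔG = −nFE = −(2)(96500)(+1.0627) J/mol = −205 kJ/mol.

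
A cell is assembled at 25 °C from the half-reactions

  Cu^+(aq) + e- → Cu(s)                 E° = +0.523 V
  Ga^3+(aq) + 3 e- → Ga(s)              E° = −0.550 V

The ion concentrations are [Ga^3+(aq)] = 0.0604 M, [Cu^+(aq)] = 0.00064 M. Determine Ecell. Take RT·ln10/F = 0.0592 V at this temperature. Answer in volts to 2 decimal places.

+0.91 V

The Cu⁺/Cu couple has the more positive E°, so it is the cathode; Ga³⁺/Ga is the anode.
E°cell = E°cat − E°an = +0.523 − (−0.550) = +1.073 V; n = 3.
The balanced reaction is 3 Cu^+(aq) + Ga(s) → 3 Cu(s) + Ga^3+(aq), so Q = [Ga^3+(aq)] / [Cu^+(aq)]^3 = 2.3×10^8 and log Q = 8.362.
By the Nernst equation, E = +1.073 − (0.0592/3)·(8.362) = +0.91 V.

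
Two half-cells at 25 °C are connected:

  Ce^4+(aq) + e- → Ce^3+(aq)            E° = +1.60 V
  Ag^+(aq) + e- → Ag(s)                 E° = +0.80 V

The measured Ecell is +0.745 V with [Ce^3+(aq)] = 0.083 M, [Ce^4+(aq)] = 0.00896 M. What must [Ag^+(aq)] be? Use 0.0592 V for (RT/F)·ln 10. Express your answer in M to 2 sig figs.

0.92 M

The Ce⁴⁺/Ce³⁺ couple has the larger reduction potential, so it is the cathode: E°cell = +1.60 − (+0.80) = +0.80 V and n = 1.
From the Nernst equation, log Q = n(E° − E)/0.0592 = 1·(+0.80 − (+0.745))/0.0592 = 0.929.
Balancing electrons gives Ce^4+(aq) + Ag(s) → Ce^3+(aq) + Ag^+(aq); thus Q = ([Ce^3+(aq)]·[Ag^+(aq)]) / [Ce^4+(aq)].
Isolating [Ag^+(aq)] in Q = 10^{0.929} yields log [Ag^+(aq)] = −0.038, i.e. 0.92 M.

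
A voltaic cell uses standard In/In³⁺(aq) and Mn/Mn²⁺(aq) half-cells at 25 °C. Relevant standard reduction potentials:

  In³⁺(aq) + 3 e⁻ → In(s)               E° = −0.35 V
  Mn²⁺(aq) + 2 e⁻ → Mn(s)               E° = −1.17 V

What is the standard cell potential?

+0.82 V

Of the two couples in this cell, the one with the more positive reduction potential is reduced at the cathode: here that is In³⁺/In (−0.35 V); Mn²⁺/Mn (−1.17 V) is the anode.
E°cell = E°(cathode) − E°(anode) = −0.35 − (−1.17) = +0.82 V.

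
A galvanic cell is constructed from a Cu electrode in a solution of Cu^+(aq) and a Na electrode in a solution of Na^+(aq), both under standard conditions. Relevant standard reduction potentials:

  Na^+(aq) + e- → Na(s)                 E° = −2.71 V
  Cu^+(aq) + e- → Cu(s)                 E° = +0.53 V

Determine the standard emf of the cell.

+3.24 V

The Cu⁺/Cu couple has the higher E°, so Cu ion is reduced (cathode) and Na is oxidized (anode).
E°cell = E°(cathode) − E°(anode) = +0.53 − (−2.71) = +3.24 V.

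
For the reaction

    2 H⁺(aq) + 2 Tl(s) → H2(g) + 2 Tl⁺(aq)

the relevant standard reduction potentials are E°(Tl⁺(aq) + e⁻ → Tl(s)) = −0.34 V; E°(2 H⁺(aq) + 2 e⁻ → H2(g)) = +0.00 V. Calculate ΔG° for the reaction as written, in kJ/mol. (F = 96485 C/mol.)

−65.6 kJ/mol

In the reaction as written H⁺(aq) is reduced, so the 2H⁺/H₂ couple is the cathode and Tl⁺/Tl is the anode.
E°cell = +0.00 − (−0.34) = +0.34 V; balancing electrons gives n = 2.
ΔG° = −nFE°cell = −(2)(96485)(+0.34) J/mol = −65.6 kJ/mol.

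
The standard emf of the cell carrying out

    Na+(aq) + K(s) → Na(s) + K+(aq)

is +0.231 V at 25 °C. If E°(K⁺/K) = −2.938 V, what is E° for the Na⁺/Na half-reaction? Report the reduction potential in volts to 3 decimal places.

−2.707 V

In the reaction as written the Na⁺/Na couple is reduced (cathode) and K⁺/K is oxidized (anode), so E°cell = E°(Na⁺/Na) − E°(K⁺/K).
E°(Na⁺/Na) = E°cell + E°(anode) = +0.231 + (−2.938) = −2.707 V.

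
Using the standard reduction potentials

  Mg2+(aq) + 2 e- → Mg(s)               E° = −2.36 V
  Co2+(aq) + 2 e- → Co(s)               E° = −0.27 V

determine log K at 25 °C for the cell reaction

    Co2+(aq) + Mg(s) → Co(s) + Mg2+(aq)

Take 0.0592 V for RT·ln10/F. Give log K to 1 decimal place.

The Co²⁺/Co couple is reduced (cathode); E°cell = −0.27 − (−2.36) = +2.09 V with n = 2.
At equilibrium E = 0, so log K = nE°cell / 0.0592 = (2)(+2.09) / 0.0592 = 70.6.

log K = 70.6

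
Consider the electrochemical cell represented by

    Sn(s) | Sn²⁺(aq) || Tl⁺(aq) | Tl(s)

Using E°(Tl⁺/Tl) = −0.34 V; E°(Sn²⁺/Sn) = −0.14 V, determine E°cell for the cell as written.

−0.20 V

By convention the left-hand electrode in cell notation is the anode (oxidation) and the right-hand electrode is the cathode (reduction).
E°cell = E°(right) − E°(left) = −0.34 − (−0.14) = −0.20 V.
The negative sign shows that, as written, the cell would require an external voltage to drive the reaction.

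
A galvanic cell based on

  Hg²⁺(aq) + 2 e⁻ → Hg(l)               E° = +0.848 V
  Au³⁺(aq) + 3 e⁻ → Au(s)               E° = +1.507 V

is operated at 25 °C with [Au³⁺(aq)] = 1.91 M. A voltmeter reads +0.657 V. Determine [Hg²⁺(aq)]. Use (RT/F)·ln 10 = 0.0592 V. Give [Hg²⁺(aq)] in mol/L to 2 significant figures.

With Au³⁺/Au at the cathode and Hg²⁺/Hg at the anode, E°cell = +1.507 − (+0.848) = +0.659 V (n = 6).
Rearranging E = E° − (0.0592/n)·log Q gives log Q = 6(+0.659 − (+0.657))/0.0592 = 0.203.
For 2 Au³⁺(aq) + 3 Hg(l) → 2 Au(s) + 3 Hg²⁺(aq), the reaction quotient is Q = [Hg²⁺(aq)]^3 / [Au³⁺(aq)]^2.
Solving for the unknown gives log [Hg²⁺(aq)] = 0.255, so [Hg²⁺(aq)] ≈ 1.8 M.

1.8 M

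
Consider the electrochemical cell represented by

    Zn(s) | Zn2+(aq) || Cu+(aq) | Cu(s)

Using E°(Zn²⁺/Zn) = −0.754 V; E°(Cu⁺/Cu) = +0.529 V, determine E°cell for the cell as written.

By convention the left-hand electrode in cell notation is the anode (oxidation) and the right-hand electrode is the cathode (reduction).
E°cell = E°(right) − E°(left) = +0.529 − (−0.754) = +1.283 V.

+1.283 V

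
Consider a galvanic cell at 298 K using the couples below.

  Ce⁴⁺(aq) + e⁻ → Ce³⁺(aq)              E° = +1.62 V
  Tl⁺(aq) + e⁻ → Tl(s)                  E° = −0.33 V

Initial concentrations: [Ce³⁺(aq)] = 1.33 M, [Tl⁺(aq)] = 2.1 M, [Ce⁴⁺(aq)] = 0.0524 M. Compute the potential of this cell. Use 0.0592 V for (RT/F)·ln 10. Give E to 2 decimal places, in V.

+1.85 V

The Ce⁴⁺/Ce³⁺ couple has the more positive E°, so it is the cathode; Tl⁺/Tl is the anode.
E°cell = +1.62 − (−0.33) = +1.95 V, with n = 1 electron transferred.
The balanced reaction is Ce⁴⁺(aq) + Tl(s) → Ce³⁺(aq) + Tl⁺(aq), so Q = ([Ce³⁺(aq)]·[Tl⁺(aq)]) / [Ce⁴⁺(aq)] = 53.3 and log Q = 1.727.
E = E° − (0.0592/n)·log Q = +1.95 − (0.0592/1)(1.727) = +1.85 V.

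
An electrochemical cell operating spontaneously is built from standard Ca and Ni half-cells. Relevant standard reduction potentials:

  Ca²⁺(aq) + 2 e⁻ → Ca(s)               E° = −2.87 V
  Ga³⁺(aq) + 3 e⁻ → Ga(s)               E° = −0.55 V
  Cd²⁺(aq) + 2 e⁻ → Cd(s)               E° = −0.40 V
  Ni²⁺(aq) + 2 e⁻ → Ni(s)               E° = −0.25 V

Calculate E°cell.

Of the two couples in this cell, the one with the more positive reduction potential is reduced at the cathode: here that is Ni²⁺/Ni (−0.25 V); Ca²⁺/Ca (−2.87 V) is the anode.
E°cell = E°(cathode) − E°(anode) = −0.25 − (−2.87) = +2.62 V.

+2.62 V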